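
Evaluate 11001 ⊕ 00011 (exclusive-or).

XOR: 1 when bits differ
  11001
^ 00011
-------
  11010
Decimal: 25 ^ 3 = 26



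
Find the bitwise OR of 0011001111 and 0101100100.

OR: 1 when either bit is 1
  0011001111
| 0101100100
------------
  0111101111
Decimal: 207 | 356 = 495



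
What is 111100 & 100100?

AND: 1 only when both bits are 1
  111100
& 100100
--------
  100100
Decimal: 60 & 36 = 36



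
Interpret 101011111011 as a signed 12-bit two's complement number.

Binary: 101011111011
Sign bit: 1 (negative)
Invert: 010100000100
Add 1:  010100000101
Magnitude: 010100000101 = 1024 + 256 + 4 + 1 = 1285
Value: -1285



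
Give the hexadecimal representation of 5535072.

Using repeated division by 16 (digits 10–15 are A–F):
5535072 ÷ 16 = 345942 remainder 0
345942 ÷ 16 = 21621 remainder 6
21621 ÷ 16 = 1351 remainder 5
1351 ÷ 16 = 84 remainder 7
84 ÷ 16 = 5 remainder 4
5 ÷ 16 = 0 remainder 5
Reading remainders bottom to top: 547560



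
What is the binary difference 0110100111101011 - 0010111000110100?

Method 1 - Direct subtraction (column by column from the right: bit − bit − borrow-in; if negative, add 2 and borrow 1 from the next column):
borrow: 0111110001101000
        0110100111101011
-       0010111000110100
------------------------
        0011101110110111

Method 2 - Add two's complement:
Two's complement of 0010111000110100: invert → 1101000111001011, add 1 → 1101000111001100
  0110100111101011
+ 1101000111001100
------------------
 10011101110110111  (end carry out of the top bit = 1)
Discarding the end carry: 0011101110110111
Decimal check:
  0110100111101011 = 16384 + 8192 + 2048 + 256 + 128 + 64 + 32 + 8 + 2 + 1 = 27115
  0010111000110100 = 8192 + 2048 + 1024 + 512 + 32 + 16 + 4 = 11828
  27115 - 11828 = 15287, and 0011101110110111 = 8192 + 4096 + 2048 + 512 + 256 + 128 + 32 + 16 + 4 + 2 + 1 = 15287 ✓



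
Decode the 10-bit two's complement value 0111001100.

Binary: 0111001100
Sign bit: 0 (non-negative)
Read directly as an unsigned value:
0111001100 = 256 + 128 + 64 + 8 + 4 = 460
Value: 460



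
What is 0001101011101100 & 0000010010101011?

AND: 1 only when both bits are 1
  0001101011101100
& 0000010010101011
------------------
  0000000010101000
Decimal: 6892 & 1195 = 168



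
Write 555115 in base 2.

Using repeated division by 2:
555115 ÷ 2 = 277557 remainder 1
277557 ÷ 2 = 138778 remainder 1
138778 ÷ 2 = 69389 remainder 0
69389 ÷ 2 = 34694 remainder 1
34694 ÷ 2 = 17347 remainder 0
17347 ÷ 2 = 8673 remainder 1
8673 ÷ 2 = 4336 remainder 1
4336 ÷ 2 = 2168 remainder 0
2168 ÷ 2 = 1084 remainder 0
1084 ÷ 2 = 542 remainder 0
542 ÷ 2 = 271 remainder 0
271 ÷ 2 = 135 remainder 1
135 ÷ 2 = 67 remainder 1
67 ÷ 2 = 33 remainder 1
33 ÷ 2 = 16 remainder 1
16 ÷ 2 = 8 remainder 0
8 ÷ 2 = 4 remainder 0
4 ÷ 2 = 2 remainder 0
2 ÷ 2 = 1 remainder 0
1 ÷ 2 = 0 remainder 1
Reading remainders bottom to top: 10000111100001101011



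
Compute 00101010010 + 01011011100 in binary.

Add column by column from the right: bit + bit + carry-in; write the sum mod 2, carry 1 when the sum is 2 or 3.
carry:  11110100000
        00101010010
+       01011011100
-------------------
       010000101110
(the carry out of the leftmost column, 0, becomes the leading bit)
Decimal check:
  00101010010 = 256 + 64 + 16 + 2 = 338
  01011011100 = 512 + 128 + 64 + 16 + 8 + 4 = 732
  338 + 732 = 1070, and 010000101110 = 1024 + 32 + 8 + 4 + 2 = 1070 ✓



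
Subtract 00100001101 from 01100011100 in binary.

Method 1 - Direct subtraction (column by column from the right: bit − bit − borrow-in; if negative, add 2 and borrow 1 from the next column):
borrow: 00000011110
        01100011100
-       00100001101
-------------------
        01000001111

Method 2 - Add two's complement:
Two's complement of 00100001101: invert → 11011110010, add 1 → 11011110011
  01100011100
+ 11011110011
-------------
 101000001111  (end carry out of the top bit = 1)
Discarding the end carry: 01000001111
Decimal check:
  01100011100 = 512 + 256 + 16 + 8 + 4 = 796
  00100001101 = 256 + 8 + 4 + 1 = 269
  796 - 269 = 527, and 01000001111 = 512 + 8 + 4 + 2 + 1 = 527 ✓



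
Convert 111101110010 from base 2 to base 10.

Sum of powers of 2 for each 1-bit:
2^1 + 2^4 + 2^5 + 2^6 + 2^8 + 2^9 + 2^10 + 2^11
= 2 + 16 + 32 + 64 + 256 + 512 + 1024 + 2048
= 3954



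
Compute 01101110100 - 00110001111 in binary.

Method 1 - Direct subtraction (column by column from the right: bit − bit − borrow-in; if negative, add 2 and borrow 1 from the next column):
borrow: 01100011110
        01101110100
-       00110001111
-------------------
        00111100101

Method 2 - Add two's complement:
Two's complement of 00110001111: invert → 11001110000, add 1 → 11001110001
  01101110100
+ 11001110001
-------------
 100111100101  (end carry out of the top bit = 1)
Discarding the end carry: 00111100101
Decimal check:
  01101110100 = 512 + 256 + 64 + 32 + 16 + 4 = 884
  00110001111 = 256 + 128 + 8 + 4 + 2 + 1 = 399
  884 - 399 = 485, and 00111100101 = 256 + 128 + 64 + 32 + 4 + 1 = 485 ✓



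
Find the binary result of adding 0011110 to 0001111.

Add column by column from the right: bit + bit + carry-in; write the sum mod 2, carry 1 when the sum is 2 or 3.
carry:  0111100
        0011110
+       0001111
---------------
       00101101
(the carry out of the leftmost column, 0, becomes the leading bit)
Decimal check:
  0011110 = 16 + 8 + 4 + 2 = 30
  0001111 = 8 + 4 + 2 + 1 = 15
  30 + 15 = 45, and 00101101 = 32 + 8 + 4 + 1 = 45 ✓



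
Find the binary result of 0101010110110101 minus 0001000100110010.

Method 1 - Direct subtraction (column by column from the right: bit − bit − borrow-in; if negative, add 2 and borrow 1 from the next column):
borrow: 0000000000000100
        0101010110110101
-       0001000100110010
------------------------
        0100010010000011

Method 2 - Add two's complement:
Two's complement of 0001000100110010: invert → 1110111011001101, add 1 → 1110111011001110
  0101010110110101
+ 1110111011001110
------------------
 10100010010000011  (end carry out of the top bit = 1)
Discarding the end carry: 0100010010000011
Decimal check:
  0101010110110101 = 16384 + 4096 + 1024 + 256 + 128 + 32 + 16 + 4 + 1 = 21941
  0001000100110010 = 4096 + 256 + 32 + 16 + 2 = 4402
  21941 - 4402 = 17539, and 0100010010000011 = 16384 + 1024 + 128 + 2 + 1 = 17539 ✓



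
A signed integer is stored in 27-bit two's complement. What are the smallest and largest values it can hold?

For 27-bit two's complement:
Minimum: -2^26 = -67108864
Maximum: 2^26 - 1 = 67108863



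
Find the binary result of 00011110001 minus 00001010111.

Method 1 - Direct subtraction (column by column from the right: bit − bit − borrow-in; if negative, add 2 and borrow 1 from the next column):
borrow: 00000111100
        00011110001
-       00001010111
-------------------
        00010011010

Method 2 - Add two's complement:
Two's complement of 00001010111: invert → 11110101000, add 1 → 11110101001
  00011110001
+ 11110101001
-------------
 100010011010  (end carry out of the top bit = 1)
Discarding the end carry: 00010011010
Decimal check:
  00011110001 = 128 + 64 + 32 + 16 + 1 = 241
  00001010111 = 64 + 16 + 4 + 2 + 1 = 87
  241 - 87 = 154, and 00010011010 = 128 + 16 + 8 + 2 = 154 ✓



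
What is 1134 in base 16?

Using repeated division by 16 (digits 10–15 are A–F):
1134 ÷ 16 = 70 remainder 14 (E)
70 ÷ 16 = 4 remainder 6
4 ÷ 16 = 0 remainder 4
Reading remainders bottom to top: 46E



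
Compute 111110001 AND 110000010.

AND: 1 only when both bits are 1
  111110001
& 110000010
-----------
  110000000
Decimal: 497 & 386 = 384



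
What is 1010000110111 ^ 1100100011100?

XOR: 1 when bits differ
  1010000110111
^ 1100100011100
---------------
  0110100101011
Decimal: 5175 ^ 6428 = 3371



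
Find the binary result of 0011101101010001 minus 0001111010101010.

Method 1 - Direct subtraction (column by column from the right: bit − bit − borrow-in; if negative, add 2 and borrow 1 from the next column):
borrow: 0011100101011100
        0011101101010001
-       0001111010101010
------------------------
        0001110010100111

Method 2 - Add two's complement:
Two's complement of 0001111010101010: invert → 1110000101010101, add 1 → 1110000101010110
  0011101101010001
+ 1110000101010110
------------------
 10001110010100111  (end carry out of the top bit = 1)
Discarding the end carry: 0001110010100111
Decimal check:
  0011101101010001 = 8192 + 4096 + 2048 + 512 + 256 + 64 + 16 + 1 = 15185
  0001111010101010 = 4096 + 2048 + 1024 + 512 + 128 + 32 + 8 + 2 = 7850
  15185 - 7850 = 7335, and 0001110010100111 = 4096 + 2048 + 1024 + 128 + 32 + 4 + 2 + 1 = 7335 ✓



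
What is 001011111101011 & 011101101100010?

AND: 1 only when both bits are 1
  001011111101011
& 011101101100010
-----------------
  001001101100010
Decimal: 6123 & 15202 = 4962



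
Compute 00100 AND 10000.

AND: 1 only when both bits are 1
  00100
& 10000
-------
  00000
Decimal: 4 & 16 = 0



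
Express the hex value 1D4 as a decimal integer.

Expand by place value (powers of 16):
Digit values: D = 13
1D4 = 1 × 16^2 + 13 × 16^1 + 4 × 16^0
= 1 × 256 + 13 × 16 + 4 × 1
= 256 + 208 + 4
= 468



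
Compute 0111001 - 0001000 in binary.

Method 1 - Direct subtraction (column by column from the right: bit − bit − borrow-in; if negative, add 2 and borrow 1 from the next column):
borrow: 0000000
        0111001
-       0001000
---------------
        0110001

Method 2 - Add two's complement:
Two's complement of 0001000: invert → 1110111, add 1 → 1111000
  0111001
+ 1111000
---------
 10110001  (end carry out of the top bit = 1)
Discarding the end carry: 0110001
Decimal check:
  0111001 = 32 + 16 + 8 + 1 = 57
  0001000 = 8
  57 - 8 = 49, and 0110001 = 32 + 16 + 1 = 49 ✓



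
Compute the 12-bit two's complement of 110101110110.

Original (sign bit 1, negative): 110101110110
Step 1 - Invert all bits: 001010001001
Step 2 - Add 1: 001010001010
Verification: 110101110110 + 001010001010 = 1000000000000; discarding the end carry (carry out of the top bit) leaves the 12-bit value 000000000000, as required for x + (-x)



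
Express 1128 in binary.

Using repeated division by 2:
1128 ÷ 2 = 564 remainder 0
564 ÷ 2 = 282 remainder 0
282 ÷ 2 = 141 remainder 0
141 ÷ 2 = 70 remainder 1
70 ÷ 2 = 35 remainder 0
35 ÷ 2 = 17 remainder 1
17 ÷ 2 = 8 remainder 1
8 ÷ 2 = 4 remainder 0
4 ÷ 2 = 2 remainder 0
2 ÷ 2 = 1 remainder 0
1 ÷ 2 = 0 remainder 1
Reading remainders bottom to top: 10001101000



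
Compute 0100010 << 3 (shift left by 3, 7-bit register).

Original: 0100010 (decimal 34)
Shift left by 3 positions
Append 3 zeros on the right and drop the 3 high bits that overflow the 7-bit width
Result: 0010000 (decimal 16)
Equivalent: 34 << 3 = 34 × 2^3 = 272, truncated to 7 bits = 16



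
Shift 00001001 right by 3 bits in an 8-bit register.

Original: 00001001 (decimal 9)
Shift right by 3 positions
Drop the 3 low bits; fill with zeros on the left
Result: 00000001 (decimal 1)
Equivalent: 9 >> 3 = 9 ÷ 2^3 = 1



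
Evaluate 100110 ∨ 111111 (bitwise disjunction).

OR: 1 when either bit is 1
  100110
| 111111
--------
  111111
Decimal: 38 | 63 = 63



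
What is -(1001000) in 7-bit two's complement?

Original (sign bit 1, negative): 1001000
Step 1 - Invert all bits: 0110111
Step 2 - Add 1: 0111000
Verification: 1001000 + 0111000 = 10000000; discarding the end carry (carry out of the top bit) leaves the 7-bit value 0000000, as required for x + (-x)



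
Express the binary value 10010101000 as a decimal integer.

Sum of powers of 2 for each 1-bit:
2^3 + 2^5 + 2^7 + 2^10
= 8 + 32 + 128 + 1024
= 1192



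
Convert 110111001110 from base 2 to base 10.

Sum of powers of 2 for each 1-bit:
2^1 + 2^2 + 2^3 + 2^6 + 2^7 + 2^8 + 2^10 + 2^11
= 2 + 4 + 8 + 64 + 128 + 256 + 1024 + 2048
= 3534



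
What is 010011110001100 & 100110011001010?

AND: 1 only when both bits are 1
  010011110001100
& 100110011001010
-----------------
  000010010001000
Decimal: 10124 & 19658 = 1160



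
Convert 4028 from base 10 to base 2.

Using repeated division by 2:
4028 ÷ 2 = 2014 remainder 0
2014 ÷ 2 = 1007 remainder 0
1007 ÷ 2 = 503 remainder 1
503 ÷ 2 = 251 remainder 1
251 ÷ 2 = 125 remainder 1
125 ÷ 2 = 62 remainder 1
62 ÷ 2 = 31 remainder 0
31 ÷ 2 = 15 remainder 1
15 ÷ 2 = 7 remainder 1
7 ÷ 2 = 3 remainder 1
3 ÷ 2 = 1 remainder 1
1 ÷ 2 = 0 remainder 1
Reading remainders bottom to top: 111110111100



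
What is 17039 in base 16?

Using repeated division by 16 (digits 10–15 are A–F):
17039 ÷ 16 = 1064 remainder 15 (F)
1064 ÷ 16 = 66 remainder 8
66 ÷ 16 = 4 remainder 2
4 ÷ 16 = 0 remainder 4
Reading remainders bottom to top: 428F



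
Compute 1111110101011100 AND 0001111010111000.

AND: 1 only when both bits are 1
  1111110101011100
& 0001111010111000
------------------
  0001110000011000
Decimal: 64860 & 7864 = 7192



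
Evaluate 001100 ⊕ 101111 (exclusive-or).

XOR: 1 when bits differ
  001100
^ 101111
--------
  100011
Decimal: 12 ^ 47 = 35



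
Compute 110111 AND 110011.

AND: 1 only when both bits are 1
  110111
& 110011
--------
  110011
Decimal: 55 & 51 = 51



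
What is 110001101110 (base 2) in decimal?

Sum of powers of 2 for each 1-bit:
2^1 + 2^2 + 2^3 + 2^5 + 2^6 + 2^10 + 2^11
= 2 + 4 + 8 + 32 + 64 + 1024 + 2048
= 3182



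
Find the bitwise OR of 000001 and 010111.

OR: 1 when either bit is 1
  000001
| 010111
--------
  010111
Decimal: 1 | 23 = 23



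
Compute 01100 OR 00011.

OR: 1 when either bit is 1
  01100
| 00011
-------
  01111
Decimal: 12 | 3 = 15



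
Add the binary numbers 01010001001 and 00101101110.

Add column by column from the right: bit + bit + carry-in; write the sum mod 2, carry 1 when the sum is 2 or 3.
carry:  00000010000
        01010001001
+       00101101110
-------------------
       001111110111
(the carry out of the leftmost column, 0, becomes the leading bit)
Decimal check:
  01010001001 = 512 + 128 + 8 + 1 = 649
  00101101110 = 256 + 64 + 32 + 8 + 4 + 2 = 366
  649 + 366 = 1015, and 001111110111 = 512 + 256 + 128 + 64 + 32 + 16 + 4 + 2 + 1 = 1015 ✓



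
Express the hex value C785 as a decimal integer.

Expand by place value (powers of 16):
Digit values: C = 12
C785 = 12 × 16^3 + 7 × 16^2 + 8 × 16^1 + 5 × 16^0
= 12 × 4096 + 7 × 256 + 8 × 16 + 5 × 1
= 49152 + 1792 + 128 + 5
= 51077



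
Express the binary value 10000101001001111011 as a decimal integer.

Sum of powers of 2 for each 1-bit:
2^0 + 2^1 + 2^3 + 2^4 + 2^5 + 2^6 + 2^9 + 2^12 + 2^14 + 2^19
= 1 + 2 + 8 + 16 + 32 + 64 + 512 + 4096 + 16384 + 524288
= 545403



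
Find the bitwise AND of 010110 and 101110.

AND: 1 only when both bits are 1
  010110
& 101110
--------
  000110
Decimal: 22 & 46 = 6



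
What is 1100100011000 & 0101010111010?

AND: 1 only when both bits are 1
  1100100011000
& 0101010111010
---------------
  0100000011000
Decimal: 6424 & 2746 = 2072



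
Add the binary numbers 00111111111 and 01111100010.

Add column by column from the right: bit + bit + carry-in; write the sum mod 2, carry 1 when the sum is 2 or 3.
carry:  11111111100
        00111111111
+       01111100010
-------------------
       010111100001
(the carry out of the leftmost column, 0, becomes the leading bit)
Decimal check:
  00111111111 = 256 + 128 + 64 + 32 + 16 + 8 + 4 + 2 + 1 = 511
  01111100010 = 512 + 256 + 128 + 64 + 32 + 2 = 994
  511 + 994 = 1505, and 010111100001 = 1024 + 256 + 128 + 64 + 32 + 1 = 1505 ✓



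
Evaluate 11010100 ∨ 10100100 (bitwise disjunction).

OR: 1 when either bit is 1
  11010100
| 10100100
----------
  11110100
Decimal: 212 | 164 = 244



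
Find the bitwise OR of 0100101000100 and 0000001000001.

OR: 1 when either bit is 1
  0100101000100
| 0000001000001
---------------
  0100101000101
Decimal: 2372 | 65 = 2373



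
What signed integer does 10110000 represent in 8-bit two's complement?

Binary: 10110000
Sign bit: 1 (negative)
Invert: 01001111
Add 1:  01010000
Magnitude: 01010000 = 64 + 16 = 80
Value: -80



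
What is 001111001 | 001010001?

OR: 1 when either bit is 1
  001111001
| 001010001
-----------
  001111001
Decimal: 121 | 81 = 121



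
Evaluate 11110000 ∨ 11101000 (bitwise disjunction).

OR: 1 when either bit is 1
  11110000
| 11101000
----------
  11111000
Decimal: 240 | 232 = 248



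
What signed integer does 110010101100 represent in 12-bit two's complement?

Binary: 110010101100
Sign bit: 1 (negative)
Invert: 001101010011
Add 1:  001101010100
Magnitude: 001101010100 = 512 + 256 + 64 + 16 + 4 = 852
Value: -852



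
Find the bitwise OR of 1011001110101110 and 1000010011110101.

OR: 1 when either bit is 1
  1011001110101110
| 1000010011110101
------------------
  1011011111111111
Decimal: 45998 | 34037 = 47103



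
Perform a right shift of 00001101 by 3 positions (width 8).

Original: 00001101 (decimal 13)
Shift right by 3 positions
Drop the 3 low bits; fill with zeros on the left
Result: 00000001 (decimal 1)
Equivalent: 13 >> 3 = 13 ÷ 2^3 = 1



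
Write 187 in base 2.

Using repeated division by 2:
187 ÷ 2 = 93 remainder 1
93 ÷ 2 = 46 remainder 1
46 ÷ 2 = 23 remainder 0
23 ÷ 2 = 11 remainder 1
11 ÷ 2 = 5 remainder 1
5 ÷ 2 = 2 remainder 1
2 ÷ 2 = 1 remainder 0
1 ÷ 2 = 0 remainder 1
Reading remainders bottom to top: 10111011



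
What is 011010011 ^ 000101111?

XOR: 1 when bits differ
  011010011
^ 000101111
-----------
  011111100
Decimal: 211 ^ 47 = 252



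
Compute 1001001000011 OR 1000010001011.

OR: 1 when either bit is 1
  1001001000011
| 1000010001011
---------------
  1001011001011
Decimal: 4675 | 4235 = 4811



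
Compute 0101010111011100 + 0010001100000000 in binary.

Add column by column from the right: bit + bit + carry-in; write the sum mod 2, carry 1 when the sum is 2 or 3.
carry:  0000111000000000
        0101010111011100
+       0010001100000000
------------------------
       00111100011011100
(the carry out of the leftmost column, 0, becomes the leading bit)
Decimal check:
  0101010111011100 = 16384 + 4096 + 1024 + 256 + 128 + 64 + 16 + 8 + 4 = 21980
  0010001100000000 = 8192 + 512 + 256 = 8960
  21980 + 8960 = 30940, and 00111100011011100 = 16384 + 8192 + 4096 + 2048 + 128 + 64 + 16 + 8 + 4 = 30940 ✓



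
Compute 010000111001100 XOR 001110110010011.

XOR: 1 when bits differ
  010000111001100
^ 001110110010011
-----------------
  011110001011111
Decimal: 8652 ^ 7571 = 15455



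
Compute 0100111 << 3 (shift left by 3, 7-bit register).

Original: 0100111 (decimal 39)
Shift left by 3 positions
Append 3 zeros on the right and drop the 3 high bits that overflow the 7-bit width
Result: 0111000 (decimal 56)
Equivalent: 39 << 3 = 39 × 2^3 = 312, truncated to 7 bits = 56



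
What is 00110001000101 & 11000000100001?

AND: 1 only when both bits are 1
  00110001000101
& 11000000100001
----------------
  00000000000001
Decimal: 3141 & 12321 = 1



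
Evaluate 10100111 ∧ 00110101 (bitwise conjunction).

AND: 1 only when both bits are 1
  10100111
& 00110101
----------
  00100101
Decimal: 167 & 53 = 37



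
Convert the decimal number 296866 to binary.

Using repeated division by 2:
296866 ÷ 2 = 148433 remainder 0
148433 ÷ 2 = 74216 remainder 1
74216 ÷ 2 = 37108 remainder 0
37108 ÷ 2 = 18554 remainder 0
18554 ÷ 2 = 9277 remainder 0
9277 ÷ 2 = 4638 remainder 1
4638 ÷ 2 = 2319 remainder 0
2319 ÷ 2 = 1159 remainder 1
1159 ÷ 2 = 579 remainder 1
579 ÷ 2 = 289 remainder 1
289 ÷ 2 = 144 remainder 1
144 ÷ 2 = 72 remainder 0
72 ÷ 2 = 36 remainder 0
36 ÷ 2 = 18 remainder 0
18 ÷ 2 = 9 remainder 0
9 ÷ 2 = 4 remainder 1
4 ÷ 2 = 2 remainder 0
2 ÷ 2 = 1 remainder 0
1 ÷ 2 = 0 remainder 1
Reading remainders bottom to top: 1001000011110100010



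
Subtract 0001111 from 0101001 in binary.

Method 1 - Direct subtraction (column by column from the right: bit − bit − borrow-in; if negative, add 2 and borrow 1 from the next column):
borrow: 0111100
        0101001
-       0001111
---------------
        0011010

Method 2 - Add two's complement:
Two's complement of 0001111: invert → 1110000, add 1 → 1110001
  0101001
+ 1110001
---------
 10011010  (end carry out of the top bit = 1)
Discarding the end carry: 0011010
Decimal check:
  0101001 = 32 + 8 + 1 = 41
  0001111 = 8 + 4 + 2 + 1 = 15
  41 - 15 = 26, and 0011010 = 16 + 8 + 2 = 26 ✓



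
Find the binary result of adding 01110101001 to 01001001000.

Add column by column from the right: bit + bit + carry-in; write the sum mod 2, carry 1 when the sum is 2 or 3.
carry:  10000010000
        01110101001
+       01001001000
-------------------
       010111110001
(the carry out of the leftmost column, 0, becomes the leading bit)
Decimal check:
  01110101001 = 512 + 256 + 128 + 32 + 8 + 1 = 937
  01001001000 = 512 + 64 + 8 = 584
  937 + 584 = 1521, and 010111110001 = 1024 + 256 + 128 + 64 + 32 + 16 + 1 = 1521 ✓



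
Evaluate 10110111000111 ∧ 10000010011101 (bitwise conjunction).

AND: 1 only when both bits are 1
  10110111000111
& 10000010011101
----------------
  10000010000101
Decimal: 11719 & 8349 = 8325



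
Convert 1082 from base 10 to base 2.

Using repeated division by 2:
1082 ÷ 2 = 541 remainder 0
541 ÷ 2 = 270 remainder 1
270 ÷ 2 = 135 remainder 0
135 ÷ 2 = 67 remainder 1
67 ÷ 2 = 33 remainder 1
33 ÷ 2 = 16 remainder 1
16 ÷ 2 = 8 remainder 0
8 ÷ 2 = 4 remainder 0
4 ÷ 2 = 2 remainder 0
2 ÷ 2 = 1 remainder 0
1 ÷ 2 = 0 remainder 1
Reading remainders bottom to top: 10000111010



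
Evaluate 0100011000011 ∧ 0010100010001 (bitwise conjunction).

AND: 1 only when both bits are 1
  0100011000011
& 0010100010001
---------------
  0000000000001
Decimal: 2243 & 1297 = 1



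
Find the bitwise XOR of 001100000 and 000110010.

XOR: 1 when bits differ
  001100000
^ 000110010
-----------
  001010010
Decimal: 96 ^ 50 = 82



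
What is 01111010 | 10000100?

OR: 1 when either bit is 1
  01111010
| 10000100
----------
  11111110
Decimal: 122 | 132 = 254



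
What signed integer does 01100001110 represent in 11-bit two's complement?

Binary: 01100001110
Sign bit: 0 (non-negative)
Read directly as an unsigned value:
01100001110 = 512 + 256 + 8 + 4 + 2 = 782
Value: 782



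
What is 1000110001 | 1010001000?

OR: 1 when either bit is 1
  1000110001
| 1010001000
------------
  1010111001
Decimal: 561 | 648 = 697



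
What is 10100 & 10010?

AND: 1 only when both bits are 1
  10100
& 10010
-------
  10000
Decimal: 20 & 18 = 16



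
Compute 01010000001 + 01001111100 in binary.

Add column by column from the right: bit + bit + carry-in; write the sum mod 2, carry 1 when the sum is 2 or 3.
carry:  10000000000
        01010000001
+       01001111100
-------------------
       010011111101
(the carry out of the leftmost column, 0, becomes the leading bit)
Decimal check:
  01010000001 = 512 + 128 + 1 = 641
  01001111100 = 512 + 64 + 32 + 16 + 8 + 4 = 636
  641 + 636 = 1277, and 010011111101 = 1024 + 128 + 64 + 32 + 16 + 8 + 4 + 1 = 1277 ✓



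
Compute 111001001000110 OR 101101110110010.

OR: 1 when either bit is 1
  111001001000110
| 101101110110010
-----------------
  111101111110110
Decimal: 29254 | 23474 = 31734



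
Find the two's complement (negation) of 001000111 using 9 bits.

Original: 001000111
Step 1 - Invert all bits: 110111000
Step 2 - Add 1: 110111001
Verification: 001000111 + 110111001 = 1000000000; discarding the end carry (carry out of the top bit) leaves the 9-bit value 000000000, as required for x + (-x)



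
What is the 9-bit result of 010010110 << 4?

Original: 010010110 (decimal 150)
Shift left by 4 positions
Append 4 zeros on the right and drop the 4 high bits that overflow the 9-bit width
Result: 101100000 (decimal 352)
Equivalent: 150 << 4 = 150 × 2^4 = 2400, truncated to 9 bits = 352



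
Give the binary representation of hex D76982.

Convert each hex digit to 4 bits:
  D = 1101
  7 = 0111
  6 = 0110
  9 = 1001
  8 = 1000
  2 = 0010
Concatenate: 110101110110100110000010



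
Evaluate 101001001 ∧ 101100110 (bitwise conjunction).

AND: 1 only when both bits are 1
  101001001
& 101100110
-----------
  101000000
Decimal: 329 & 358 = 320



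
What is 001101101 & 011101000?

AND: 1 only when both bits are 1
  001101101
& 011101000
-----------
  001101000
Decimal: 109 & 232 = 104



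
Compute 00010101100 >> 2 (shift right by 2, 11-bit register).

Original: 00010101100 (decimal 172)
Shift right by 2 positions
Drop the 2 low bits; fill with zeros on the left
Result: 00000101011 (decimal 43)
Equivalent: 172 >> 2 = 172 ÷ 2^2 = 43



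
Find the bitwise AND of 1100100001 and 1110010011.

AND: 1 only when both bits are 1
  1100100001
& 1110010011
------------
  1100000001
Decimal: 801 & 915 = 769



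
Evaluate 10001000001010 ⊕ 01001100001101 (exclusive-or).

XOR: 1 when bits differ
  10001000001010
^ 01001100001101
----------------
  11000100000111
Decimal: 8714 ^ 4877 = 12551



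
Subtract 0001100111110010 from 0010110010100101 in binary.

Method 1 - Direct subtraction (column by column from the right: bit − bit − borrow-in; if negative, add 2 and borrow 1 from the next column):
borrow: 0010011111100100
        0010110010100101
-       0001100111110010
------------------------
        0001001010110011

Method 2 - Add two's complement:
Two's complement of 0001100111110010: invert → 1110011000001101, add 1 → 1110011000001110
  0010110010100101
+ 1110011000001110
------------------
 10001001010110011  (end carry out of the top bit = 1)
Discarding the end carry: 0001001010110011
Decimal check:
  0010110010100101 = 8192 + 2048 + 1024 + 128 + 32 + 4 + 1 = 11429
  0001100111110010 = 4096 + 2048 + 256 + 128 + 64 + 32 + 16 + 2 = 6642
  11429 - 6642 = 4787, and 0001001010110011 = 4096 + 512 + 128 + 32 + 16 + 2 + 1 = 4787 ✓



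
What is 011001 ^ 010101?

XOR: 1 when bits differ
  011001
^ 010101
--------
  001100
Decimal: 25 ^ 21 = 12



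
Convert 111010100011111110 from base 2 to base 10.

Sum of powers of 2 for each 1-bit:
2^1 + 2^2 + 2^3 + 2^4 + 2^5 + 2^6 + 2^7 + 2^11 + 2^13 + 2^15 + 2^16 + 2^17
= 2 + 4 + 8 + 16 + 32 + 64 + 128 + 2048 + 8192 + 32768 + 65536 + 131072
= 239870



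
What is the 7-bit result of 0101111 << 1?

Original: 0101111 (decimal 47)
Shift left by 1 position
Append 1 zero on the right
Result: 1011110 (decimal 94)
Equivalent: 47 << 1 = 47 × 2^1 = 94



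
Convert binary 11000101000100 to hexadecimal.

Group into 4-bit nibbles from right:
  0011 = 3
  0001 = 1
  0100 = 4
  0100 = 4
Result: 3144



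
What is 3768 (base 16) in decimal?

Expand by place value (powers of 16):
3768 = 3 × 16^3 + 7 × 16^2 + 6 × 16^1 + 8 × 16^0
= 3 × 4096 + 7 × 256 + 6 × 16 + 8 × 1
= 12288 + 1792 + 96 + 8
= 14184



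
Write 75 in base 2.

Using repeated division by 2:
75 ÷ 2 = 37 remainder 1
37 ÷ 2 = 18 remainder 1
18 ÷ 2 = 9 remainder 0
9 ÷ 2 = 4 remainder 1
4 ÷ 2 = 2 remainder 0
2 ÷ 2 = 1 remainder 0
1 ÷ 2 = 0 remainder 1
Reading remainders bottom to top: 1001011



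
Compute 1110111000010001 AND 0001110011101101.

AND: 1 only when both bits are 1
  1110111000010001
& 0001110011101101
------------------
  0000110000000001
Decimal: 60945 & 7405 = 3073



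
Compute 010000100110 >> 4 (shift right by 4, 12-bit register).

Original: 010000100110 (decimal 1062)
Shift right by 4 positions
Drop the 4 low bits; fill with zeros on the left
Result: 000001000010 (decimal 66)
Equivalent: 1062 >> 4 = 1062 ÷ 2^4 = 66



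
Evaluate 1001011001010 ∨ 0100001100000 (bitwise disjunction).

OR: 1 when either bit is 1
  1001011001010
| 0100001100000
---------------
  1101011101010
Decimal: 4810 | 2144 = 6890



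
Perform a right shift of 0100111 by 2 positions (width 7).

Original: 0100111 (decimal 39)
Shift right by 2 positions
Drop the 2 low bits; fill with zeros on the left
Result: 0001001 (decimal 9)
Equivalent: 39 >> 2 = 39 ÷ 2^2 = 9



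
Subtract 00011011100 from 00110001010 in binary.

Method 1 - Direct subtraction (column by column from the right: bit − bit − borrow-in; if negative, add 2 and borrow 1 from the next column):
borrow: 00111111000
        00110001010
-       00011011100
-------------------
        00010101110

Method 2 - Add two's complement:
Two's complement of 00011011100: invert → 11100100011, add 1 → 11100100100
  00110001010
+ 11100100100
-------------
 100010101110  (end carry out of the top bit = 1)
Discarding the end carry: 00010101110
Decimal check:
  00110001010 = 256 + 128 + 8 + 2 = 394
  00011011100 = 128 + 64 + 16 + 8 + 4 = 220
  394 - 220 = 174, and 00010101110 = 128 + 32 + 8 + 4 + 2 = 174 ✓



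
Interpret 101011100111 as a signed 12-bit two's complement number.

Binary: 101011100111
Sign bit: 1 (negative)
Invert: 010100011000
Add 1:  010100011001
Magnitude: 010100011001 = 1024 + 256 + 16 + 8 + 1 = 1305
Value: -1305



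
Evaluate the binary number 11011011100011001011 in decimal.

Sum of powers of 2 for each 1-bit:
2^0 + 2^1 + 2^3 + 2^6 + 2^7 + 2^11 + 2^12 + 2^13 + 2^15 + 2^16 + 2^18 + 2^19
= 1 + 2 + 8 + 64 + 128 + 2048 + 4096 + 8192 + 32768 + 65536 + 262144 + 524288
= 899275



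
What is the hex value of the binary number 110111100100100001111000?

Group into 4-bit nibbles from right:
  1101 = D
  1110 = E
  0100 = 4
  1000 = 8
  0111 = 7
  1000 = 8
Result: DE4878



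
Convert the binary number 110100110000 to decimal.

Sum of powers of 2 for each 1-bit:
2^4 + 2^5 + 2^8 + 2^10 + 2^11
= 16 + 32 + 256 + 1024 + 2048
= 3376



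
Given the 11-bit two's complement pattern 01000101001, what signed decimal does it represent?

Binary: 01000101001
Sign bit: 0 (non-negative)
Read directly as an unsigned value:
01000101001 = 512 + 32 + 8 + 1 = 553
Value: 553



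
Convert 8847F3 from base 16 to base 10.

Expand by place value (powers of 16):
Digit values: F = 15
8847F3 = 8 × 16^5 + 8 × 16^4 + 4 × 16^3 + 7 × 16^2 + 15 × 16^1 + 3 × 16^0
= 8 × 1048576 + 8 × 65536 + 4 × 4096 + 7 × 256 + 15 × 16 + 3 × 1
= 8388608 + 524288 + 16384 + 1792 + 240 + 3
= 8931315



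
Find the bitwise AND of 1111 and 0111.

AND: 1 only when both bits are 1
  1111
& 0111
------
  0111
Decimal: 15 & 7 = 7



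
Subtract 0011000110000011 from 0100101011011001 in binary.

Method 1 - Direct subtraction (column by column from the right: bit − bit − borrow-in; if negative, add 2 and borrow 1 from the next column):
borrow: 0110001000001100
        0100101011011001
-       0011000110000011
------------------------
        0001100101010110

Method 2 - Add two's complement:
Two's complement of 0011000110000011: invert → 1100111001111100, add 1 → 1100111001111101
  0100101011011001
+ 1100111001111101
------------------
 10001100101010110  (end carry out of the top bit = 1)
Discarding the end carry: 0001100101010110
Decimal check:
  0100101011011001 = 16384 + 2048 + 512 + 128 + 64 + 16 + 8 + 1 = 19161
  0011000110000011 = 8192 + 4096 + 256 + 128 + 2 + 1 = 12675
  19161 - 12675 = 6486, and 0001100101010110 = 4096 + 2048 + 256 + 64 + 16 + 4 + 2 = 6486 ✓



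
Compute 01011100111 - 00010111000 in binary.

Method 1 - Direct subtraction (column by column from the right: bit − bit − borrow-in; if negative, add 2 and borrow 1 from the next column):
borrow: 00001110000
        01011100111
-       00010111000
-------------------
        01000101111

Method 2 - Add two's complement:
Two's complement of 00010111000: invert → 11101000111, add 1 → 11101001000
  01011100111
+ 11101001000
-------------
 101000101111  (end carry out of the top bit = 1)
Discarding the end carry: 01000101111
Decimal check:
  01011100111 = 512 + 128 + 64 + 32 + 4 + 2 + 1 = 743
  00010111000 = 128 + 32 + 16 + 8 = 184
  743 - 184 = 559, and 01000101111 = 512 + 32 + 8 + 4 + 2 + 1 = 559 ✓



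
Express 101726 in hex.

Using repeated division by 16 (digits 10–15 are A–F):
101726 ÷ 16 = 6357 remainder 14 (E)
6357 ÷ 16 = 397 remainder 5
397 ÷ 16 = 24 remainder 13 (D)
24 ÷ 16 = 1 remainder 8
1 ÷ 16 = 0 remainder 1
Reading remainders bottom to top: 18D5E



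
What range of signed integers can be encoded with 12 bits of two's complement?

For 12-bit two's complement:
Minimum: -2^11 = -2048
Maximum: 2^11 - 1 = 2047



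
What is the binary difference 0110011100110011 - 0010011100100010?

Method 1 - Direct subtraction (column by column from the right: bit − bit − borrow-in; if negative, add 2 and borrow 1 from the next column):
borrow: 0000000000000000
        0110011100110011
-       0010011100100010
------------------------
        0100000000010001

Method 2 - Add two's complement:
Two's complement of 0010011100100010: invert → 1101100011011101, add 1 → 1101100011011110
  0110011100110011
+ 1101100011011110
------------------
 10100000000010001  (end carry out of the top bit = 1)
Discarding the end carry: 0100000000010001
Decimal check:
  0110011100110011 = 16384 + 8192 + 1024 + 512 + 256 + 32 + 16 + 2 + 1 = 26419
  0010011100100010 = 8192 + 1024 + 512 + 256 + 32 + 2 = 10018
  26419 - 10018 = 16401, and 0100000000010001 = 16384 + 16 + 1 = 16401 ✓



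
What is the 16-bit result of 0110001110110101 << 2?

Original: 0110001110110101 (decimal 25525)
Shift left by 2 positions
Append 2 zeros on the right and drop the 2 high bits that overflow the 16-bit width
Result: 1000111011010100 (decimal 36564)
Equivalent: 25525 << 2 = 25525 × 2^2 = 102100, truncated to 16 bits = 36564



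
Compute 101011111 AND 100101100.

AND: 1 only when both bits are 1
  101011111
& 100101100
-----------
  100001100
Decimal: 351 & 300 = 268



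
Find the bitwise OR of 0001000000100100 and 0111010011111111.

OR: 1 when either bit is 1
  0001000000100100
| 0111010011111111
------------------
  0111010011111111
Decimal: 4132 | 29951 = 29951



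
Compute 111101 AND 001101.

AND: 1 only when both bits are 1
  111101
& 001101
--------
  001101
Decimal: 61 & 13 = 13



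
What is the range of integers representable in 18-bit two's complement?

For 18-bit two's complement:
Minimum: -2^17 = -131072
Maximum: 2^17 - 1 = 131071



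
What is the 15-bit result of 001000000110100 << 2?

Original: 001000000110100 (decimal 4148)
Shift left by 2 positions
Append 2 zeros on the right
Result: 100000011010000 (decimal 16592)
Equivalent: 4148 << 2 = 4148 × 2^2 = 16592



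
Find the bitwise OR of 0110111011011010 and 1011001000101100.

OR: 1 when either bit is 1
  0110111011011010
| 1011001000101100
------------------
  1111111011111110
Decimal: 28378 | 45612 = 65278



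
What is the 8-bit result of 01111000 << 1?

Original: 01111000 (decimal 120)
Shift left by 1 position
Append 1 zero on the right
Result: 11110000 (decimal 240)
Equivalent: 120 << 1 = 120 × 2^1 = 240



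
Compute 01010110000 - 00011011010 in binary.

Method 1 - Direct subtraction (column by column from the right: bit − bit − borrow-in; if negative, add 2 and borrow 1 from the next column):
borrow: 01110111100
        01010110000
-       00011011010
-------------------
        00111010110

Method 2 - Add two's complement:
Two's complement of 00011011010: invert → 11100100101, add 1 → 11100100110
  01010110000
+ 11100100110
-------------
 100111010110  (end carry out of the top bit = 1)
Discarding the end carry: 00111010110
Decimal check:
  01010110000 = 512 + 128 + 32 + 16 = 688
  00011011010 = 128 + 64 + 16 + 8 + 2 = 218
  688 - 218 = 470, and 00111010110 = 256 + 128 + 64 + 16 + 4 + 2 = 470 ✓



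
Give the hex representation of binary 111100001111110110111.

Group into 4-bit nibbles from right:
  0001 = 1
  1110 = E
  0001 = 1
  1111 = F
  1011 = B
  0111 = 7
Result: 1E1FB7



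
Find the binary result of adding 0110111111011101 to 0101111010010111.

Add column by column from the right: bit + bit + carry-in; write the sum mod 2, carry 1 when the sum is 2 or 3.
carry:  1111111100111110
        0110111111011101
+       0101111010010111
------------------------
       01100111001110100
(the carry out of the leftmost column, 0, becomes the leading bit)
Decimal check:
  0110111111011101 = 16384 + 8192 + 2048 + 1024 + 512 + 256 + 128 + 64 + 16 + 8 + 4 + 1 = 28637
  0101111010010111 = 16384 + 4096 + 2048 + 1024 + 512 + 128 + 16 + 4 + 2 + 1 = 24215
  28637 + 24215 = 52852, and 01100111001110100 = 32768 + 16384 + 2048 + 1024 + 512 + 64 + 32 + 16 + 4 = 52852 ✓



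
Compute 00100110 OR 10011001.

OR: 1 when either bit is 1
  00100110
| 10011001
----------
  10111111
Decimal: 38 | 153 = 191



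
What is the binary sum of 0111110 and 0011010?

Add column by column from the right: bit + bit + carry-in; write the sum mod 2, carry 1 when the sum is 2 or 3.
carry:  1111100
        0111110
+       0011010
---------------
       01011000
(the carry out of the leftmost column, 0, becomes the leading bit)
Decimal check:
  0111110 = 32 + 16 + 8 + 4 + 2 = 62
  0011010 = 16 + 8 + 2 = 26
  62 + 26 = 88, and 01011000 = 64 + 16 + 8 = 88 ✓



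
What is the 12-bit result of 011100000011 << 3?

Original: 011100000011 (decimal 1795)
Shift left by 3 positions
Append 3 zeros on the right and drop the 3 high bits that overflow the 12-bit width
Result: 100000011000 (decimal 2072)
Equivalent: 1795 << 3 = 1795 × 2^3 = 14360, truncated to 12 bits = 2072



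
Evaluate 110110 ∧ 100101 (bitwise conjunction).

AND: 1 only when both bits are 1
  110110
& 100101
--------
  100100
Decimal: 54 & 37 = 36



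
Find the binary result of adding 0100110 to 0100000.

Add column by column from the right: bit + bit + carry-in; write the sum mod 2, carry 1 when the sum is 2 or 3.
carry:  1000000
        0100110
+       0100000
---------------
       01000110
(the carry out of the leftmost column, 0, becomes the leading bit)
Decimal check:
  0100110 = 32 + 4 + 2 = 38
  0100000 = 32
  38 + 32 = 70, and 01000110 = 64 + 4 + 2 = 70 ✓



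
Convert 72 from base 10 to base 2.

Using repeated division by 2:
72 ÷ 2 = 36 remainder 0
36 ÷ 2 = 18 remainder 0
18 ÷ 2 = 9 remainder 0
9 ÷ 2 = 4 remainder 1
4 ÷ 2 = 2 remainder 0
2 ÷ 2 = 1 remainder 0
1 ÷ 2 = 0 remainder 1
Reading remainders bottom to top: 1001000



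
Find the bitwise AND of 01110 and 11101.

AND: 1 only when both bits are 1
  01110
& 11101
-------
  01100
Decimal: 14 & 29 = 12



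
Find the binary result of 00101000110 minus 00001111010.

Method 1 - Direct subtraction (column by column from the right: bit − bit − borrow-in; if negative, add 2 and borrow 1 from the next column):
borrow: 00111110000
        00101000110
-       00001111010
-------------------
        00011001100

Method 2 - Add two's complement:
Two's complement of 00001111010: invert → 11110000101, add 1 → 11110000110
  00101000110
+ 11110000110
-------------
 100011001100  (end carry out of the top bit = 1)
Discarding the end carry: 00011001100
Decimal check:
  00101000110 = 256 + 64 + 4 + 2 = 326
  00001111010 = 64 + 32 + 16 + 8 + 2 = 122
  326 - 122 = 204, and 00011001100 = 128 + 64 + 8 + 4 = 204 ✓



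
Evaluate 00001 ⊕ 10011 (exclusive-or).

XOR: 1 when bits differ
  00001
^ 10011
-------
  10010
Decimal: 1 ^ 19 = 18



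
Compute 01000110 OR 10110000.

OR: 1 when either bit is 1
  01000110
| 10110000
----------
  11110110
Decimal: 70 | 176 = 246



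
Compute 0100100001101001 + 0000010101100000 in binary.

Add column by column from the right: bit + bit + carry-in; write the sum mod 2, carry 1 when the sum is 2 or 3.
carry:  0000000011000000
        0100100001101001
+       0000010101100000
------------------------
       00100110111001001
(the carry out of the leftmost column, 0, becomes the leading bit)
Decimal check:
  0100100001101001 = 16384 + 2048 + 64 + 32 + 8 + 1 = 18537
  0000010101100000 = 1024 + 256 + 64 + 32 = 1376
  18537 + 1376 = 19913, and 00100110111001001 = 16384 + 2048 + 1024 + 256 + 128 + 64 + 8 + 1 = 19913 ✓

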